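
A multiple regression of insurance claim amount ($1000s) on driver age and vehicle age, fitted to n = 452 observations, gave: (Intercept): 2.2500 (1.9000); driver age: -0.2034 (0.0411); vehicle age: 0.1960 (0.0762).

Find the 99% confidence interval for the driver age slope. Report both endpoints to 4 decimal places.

Read off: b = -0.2034, SE = 0.0411 for driver age.
df = n − k − 1 = 452 − 2 − 1 = 449.
t* = t_{0.005, 449} = 2.586823.
Margin = t* × SE = 2.586823 × 0.0411 = 0.106318.
CI: -0.2034 ± 0.106318 → (-0.3097, -0.0971).

(-0.3097, -0.0971)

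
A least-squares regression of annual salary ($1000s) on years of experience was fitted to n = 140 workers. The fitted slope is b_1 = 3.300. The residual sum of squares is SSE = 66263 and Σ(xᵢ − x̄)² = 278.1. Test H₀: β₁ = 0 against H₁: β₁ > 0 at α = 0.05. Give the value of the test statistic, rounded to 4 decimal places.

t = 2.5114

MSE = SSE/(n − 2) = 66263/138 = 480.167.
SE(b_1) = √(MSE/Sₓₓ) = √(480.167/278.1) = 1.314.
t = 3.300 / 1.314 = 2.5114.
df = n − 2 = 138.
One-sided p ≈ 0.0066, which is < 0.05, so reject H₀.
There is evidence that the true slope on years of experience is positive.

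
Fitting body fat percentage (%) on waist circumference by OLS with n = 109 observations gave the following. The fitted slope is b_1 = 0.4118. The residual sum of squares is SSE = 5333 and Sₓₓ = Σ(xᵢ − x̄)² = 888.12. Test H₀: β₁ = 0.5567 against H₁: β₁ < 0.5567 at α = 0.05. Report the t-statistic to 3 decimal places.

t = -0.612

MSE = SSE/(n − 2) = 5333/107 = 49.8411.
SE(b_1) = √(MSE/Sₓₓ) = √(49.8411/888.12) = 0.236896.
t = (0.4118 − 0.5567) / 0.236896 = -0.612.
df = n − 2 = 107.
One-sided p ≈ 0.2710, which is ≥ 0.05, so fail to reject H₀.
The data do not give significant evidence that the true slope on waist circumference is below 0.5567 % per unit.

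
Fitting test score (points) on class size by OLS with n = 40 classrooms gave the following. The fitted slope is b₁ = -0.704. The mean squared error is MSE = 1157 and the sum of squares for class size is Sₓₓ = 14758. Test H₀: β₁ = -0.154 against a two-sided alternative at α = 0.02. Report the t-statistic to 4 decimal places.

t = -1.9643

SE(b₁) = √(MSE/Sₓₓ) = √(1157/14758) = 0.279997.
t = (-0.704 − (-0.154)) / 0.279997 = -1.9643.
df = n − 2 = 38.
Two-sided p ≈ 0.0568, which is ≥ 0.02, so fail to reject H₀.
The data are consistent with a true slope of -0.154 points per unit of class size.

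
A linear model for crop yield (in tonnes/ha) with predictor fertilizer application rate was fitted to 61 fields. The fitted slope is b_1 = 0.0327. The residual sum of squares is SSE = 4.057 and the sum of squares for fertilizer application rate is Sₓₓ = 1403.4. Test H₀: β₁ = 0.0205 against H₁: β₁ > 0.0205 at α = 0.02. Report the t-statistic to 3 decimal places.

MSE = SSE/(n − 2) = 4.057/59 = 0.0687627.
SE(b_1) = √(MSE/Sₓₓ) = √(0.0687627/1403.4) = 0.0069998.
t = (0.0327 − 0.0205) / 0.0069998 = 1.743.
df = n − 2 = 59.
One-sided p ≈ 0.0433, which is ≥ 0.02, so fail to reject H₀.
The data do not give significant evidence that the true slope on fertilizer application rate exceeds 0.0205 tonnes/ha per unit.

t = 1.743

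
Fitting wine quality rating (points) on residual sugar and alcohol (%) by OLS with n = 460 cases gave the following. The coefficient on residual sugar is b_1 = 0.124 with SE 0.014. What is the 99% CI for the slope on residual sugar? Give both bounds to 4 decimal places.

df = n − k − 1 = 460 − 2 − 1 = 457.
t* = t_{0.005, 457} = 2.58663.
Margin = t* × SE = 2.58663 × 0.014 = 0.036213.
CI: 0.124 ± 0.036213 → (0.0878, 0.1602).
With 99% confidence, each one-unit increase in residual sugar is associated with a change of between 0.0878 and 0.1602 points in wine quality rating, holding the other predictors fixed.

(0.0878, 0.1602)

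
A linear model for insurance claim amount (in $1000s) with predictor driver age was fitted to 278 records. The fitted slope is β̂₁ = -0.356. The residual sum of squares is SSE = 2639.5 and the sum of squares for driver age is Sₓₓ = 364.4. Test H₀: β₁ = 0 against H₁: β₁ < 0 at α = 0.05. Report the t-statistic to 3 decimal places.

MSE = SSE/(n − 2) = 2639.5/276 = 9.56341.
SE(β̂₁) = √(MSE/Sₓₓ) = √(9.56341/364.4) = 0.162001.
t = -0.356 / 0.162001 = -2.198.
df = n − 2 = 276.
One-sided p ≈ 0.0144, which is < 0.05, so reject H₀.
There is evidence that the true slope on driver age is negative.

t = -2.198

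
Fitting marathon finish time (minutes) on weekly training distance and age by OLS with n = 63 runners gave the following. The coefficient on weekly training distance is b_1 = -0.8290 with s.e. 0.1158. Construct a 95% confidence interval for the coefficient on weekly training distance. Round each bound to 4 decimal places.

df = n − k − 1 = 63 − 2 − 1 = 60.
t* = t_{0.025, 60} = 2.000298.
Margin = t* × SE = 2.000298 × 0.1158 = 0.231634.
CI: -0.8290 ± 0.231634 → (-1.0606, -0.5974).
With 95% confidence, each one-unit increase in weekly training distance is associated with a change of between -1.0606 and -0.5974 minutes in marathon finish time, holding the other predictors fixed.

(-1.0606, -0.5974)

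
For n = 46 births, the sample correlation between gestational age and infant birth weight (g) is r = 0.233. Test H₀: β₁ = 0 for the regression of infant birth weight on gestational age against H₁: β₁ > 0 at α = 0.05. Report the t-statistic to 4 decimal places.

t = r·√(n − 2)/√(1 − r²) = 0.233·√44/√0.945711 = 1.5893.
df = n − 2 = 44.
One-sided p ≈ 0.0596, which is ≥ 0.05, so fail to reject H₀.
The data do not give significant evidence of a linear association between gestational age and infant birth weight.

t = 1.5893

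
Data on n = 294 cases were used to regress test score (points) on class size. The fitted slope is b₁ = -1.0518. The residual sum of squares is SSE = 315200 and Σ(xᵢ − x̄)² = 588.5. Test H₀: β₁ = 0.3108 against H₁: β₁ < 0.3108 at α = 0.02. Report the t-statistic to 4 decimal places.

t = -1.0061

MSE = SSE/(n − 2) = 315200/292 = 1079.45.
SE(b₁) = √(MSE/Sₓₓ) = √(1079.45/588.5) = 1.35434.
t = (-1.0518 − 0.3108) / 1.35434 = -1.0061.
df = n − 2 = 292.
One-sided p ≈ 0.1576, which is ≥ 0.02, so fail to reject H₀.
The data do not give significant evidence that the true slope on class size is below 0.3108 points per unit.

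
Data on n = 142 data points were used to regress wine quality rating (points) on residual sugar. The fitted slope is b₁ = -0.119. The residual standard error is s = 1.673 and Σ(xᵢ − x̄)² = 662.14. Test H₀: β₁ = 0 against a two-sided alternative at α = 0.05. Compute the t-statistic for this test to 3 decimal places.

SE(b₁) = s/√Sₓₓ = 1.673/√662.14 = 0.0650161.
t = -0.119 / 0.0650161 = -1.830.
df = n − 2 = 140.
Two-sided p ≈ 0.0693, which is ≥ 0.05, so fail to reject H₀.
The data do not give significant evidence of an association between residual sugar and wine quality rating.

t = -1.830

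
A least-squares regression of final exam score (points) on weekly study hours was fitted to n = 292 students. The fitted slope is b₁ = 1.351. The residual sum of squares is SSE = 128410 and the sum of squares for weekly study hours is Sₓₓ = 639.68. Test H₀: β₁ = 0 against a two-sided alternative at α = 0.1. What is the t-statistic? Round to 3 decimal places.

MSE = SSE/(n − 2) = 128410/290 = 442.793.
SE(b₁) = √(MSE/Sₓₓ) = √(442.793/639.68) = 0.831992.
t = 1.351 / 0.831992 = 1.624.
df = n − 2 = 290.
Two-sided p ≈ 0.1055, which is ≥ 0.1, so fail to reject H₀.
The data do not give significant evidence of an association between weekly study hours and final exam score.

t = 1.624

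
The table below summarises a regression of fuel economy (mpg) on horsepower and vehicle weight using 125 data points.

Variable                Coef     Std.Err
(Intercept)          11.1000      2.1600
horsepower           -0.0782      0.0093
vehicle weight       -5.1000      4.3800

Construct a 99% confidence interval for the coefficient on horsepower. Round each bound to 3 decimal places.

(-0.103, -0.054)

Read off: b = -0.0782, SE = 0.0093 for horsepower.
df = n − k − 1 = 125 − 2 − 1 = 122.
t* = t_{0.005, 122} = 2.616729.
Margin = t* × SE = 2.616729 × 0.0093 = 0.02434.
CI: -0.0782 ± 0.02434 → (-0.103, -0.054).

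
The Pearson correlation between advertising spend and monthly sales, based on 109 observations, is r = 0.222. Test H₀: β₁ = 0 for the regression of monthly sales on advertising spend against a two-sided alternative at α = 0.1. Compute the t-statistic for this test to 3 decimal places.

t = 2.355

t = r·√(n − 2)/√(1 − r²) = 0.222·√107/√0.950716 = 2.355.
df = n − 2 = 107.
Two-sided p ≈ 0.0203, which is < 0.1, so reject H₀.
There is evidence of a linear association between advertising spend and monthly sales.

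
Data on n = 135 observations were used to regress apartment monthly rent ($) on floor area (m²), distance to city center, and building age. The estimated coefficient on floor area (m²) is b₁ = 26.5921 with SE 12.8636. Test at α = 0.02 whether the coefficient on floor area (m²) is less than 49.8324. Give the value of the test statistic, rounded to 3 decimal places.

H₀: β₁ = 49.8324 vs H₁: β₁ < 49.8324.
t = (b₁ − β₁⁰)/SE = (26.5921 − 49.8324) / 12.8636 = -1.807.
df = n − k − 1 = 135 − 3 − 1 = 131.
One-sided p ≈ 0.0366, which is ≥ 0.02, so fail to reject H₀.
The data do not give significant evidence that the true slope on floor area (m²) is below 49.8324 $ per unit, holding the other predictors fixed.

t = -1.807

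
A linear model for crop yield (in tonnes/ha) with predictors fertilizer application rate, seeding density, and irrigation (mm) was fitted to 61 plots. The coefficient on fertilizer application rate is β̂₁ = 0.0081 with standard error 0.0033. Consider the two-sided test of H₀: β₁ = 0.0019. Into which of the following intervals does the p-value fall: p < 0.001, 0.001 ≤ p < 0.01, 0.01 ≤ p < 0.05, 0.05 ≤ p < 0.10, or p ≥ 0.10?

0.05 ≤ p < 0.10

t = (0.0081 − 0.0019) / 0.0033 = 1.879.
df = n − k − 1 = 61 − 3 − 1 = 57.
Two-sided p = 2·P(T_{57} > |t|) ≈ 0.0654.
So 0.05 ≤ p < 0.10.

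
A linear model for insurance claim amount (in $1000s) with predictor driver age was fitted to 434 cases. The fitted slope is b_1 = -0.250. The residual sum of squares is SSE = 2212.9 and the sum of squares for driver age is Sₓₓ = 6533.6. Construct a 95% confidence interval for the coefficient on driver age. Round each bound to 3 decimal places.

MSE = SSE/(n − 2) = 2212.9/432 = 5.12245.
SE(b_1) = √(MSE/Sₓₓ) = √(5.12245/6533.6) = 0.0280003.
df = n − 2 = 432.
t* = t_{0.025, 432} = 1.965471.
Margin = t* × SE = 1.965471 × 0.0280003 = 0.05503.
CI: -0.250 ± 0.05503 → (-0.305, -0.195).
With 95% confidence, each one-unit increase in driver age is associated with a change of between -0.305 and -0.195 $1000s in insurance claim amount.

(-0.305, -0.195)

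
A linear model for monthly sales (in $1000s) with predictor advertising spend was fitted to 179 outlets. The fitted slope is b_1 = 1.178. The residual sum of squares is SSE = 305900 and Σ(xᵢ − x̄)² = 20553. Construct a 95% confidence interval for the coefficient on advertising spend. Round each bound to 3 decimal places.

(0.606, 1.750)

MSE = SSE/(n − 2) = 305900/177 = 1728.25.
SE(b_1) = √(MSE/Sₓₓ) = √(1728.25/20553) = 0.289978.
df = n − 2 = 177.
t* = t_{0.025, 177} = 1.973457.
Margin = t* × SE = 1.973457 × 0.289978 = 0.57226.
CI: 1.178 ± 0.57226 → (0.606, 1.750).
With 95% confidence, each one-unit increase in advertising spend is associated with a change of between 0.606 and 1.750 $1000s in monthly sales.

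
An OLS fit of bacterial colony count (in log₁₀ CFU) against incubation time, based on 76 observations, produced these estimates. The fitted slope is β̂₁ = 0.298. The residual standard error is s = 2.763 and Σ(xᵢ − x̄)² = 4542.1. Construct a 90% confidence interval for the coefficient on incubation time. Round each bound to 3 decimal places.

(0.230, 0.366)

SE(β̂₁) = s/√Sₓₓ = 2.763/√4542.1 = 0.040997.
df = n − 2 = 74.
t* = t_{0.05, 74} = 1.665707.
Margin = t* × SE = 1.665707 × 0.040997 = 0.06829.
CI: 0.298 ± 0.06829 → (0.230, 0.366).
With 90% confidence, each one-unit increase in incubation time is associated with a change of between 0.230 and 0.366 log₁₀ CFU in bacterial colony count.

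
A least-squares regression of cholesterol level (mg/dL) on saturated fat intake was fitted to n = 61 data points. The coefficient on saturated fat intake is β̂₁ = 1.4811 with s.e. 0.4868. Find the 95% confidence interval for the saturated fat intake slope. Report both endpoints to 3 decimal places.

df = n − 2 = 61 − 2 = 59.
t* = t_{0.025, 59} = 2.000995.
Margin = t* × SE = 2.000995 × 0.4868 = 0.97408.
CI: 1.4811 ± 0.97408 → (0.507, 2.455).
With 95% confidence, each one-unit increase in saturated fat intake is associated with a change of between 0.507 and 2.455 mg/dL in cholesterol level.

(0.507, 2.455)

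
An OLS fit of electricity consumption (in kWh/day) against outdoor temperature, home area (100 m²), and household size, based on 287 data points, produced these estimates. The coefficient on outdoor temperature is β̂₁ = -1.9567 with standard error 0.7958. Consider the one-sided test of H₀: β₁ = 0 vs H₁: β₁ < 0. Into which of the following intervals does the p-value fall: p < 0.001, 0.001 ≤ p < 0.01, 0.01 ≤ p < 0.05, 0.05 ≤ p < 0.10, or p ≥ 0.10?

0.001 ≤ p < 0.01

t = -1.9567 / 0.7958 = -2.459.
df = n − k − 1 = 287 − 3 − 1 = 283.
One-sided p = P(T_{283} < t) ≈ 0.0073.
So 0.001 ≤ p < 0.01.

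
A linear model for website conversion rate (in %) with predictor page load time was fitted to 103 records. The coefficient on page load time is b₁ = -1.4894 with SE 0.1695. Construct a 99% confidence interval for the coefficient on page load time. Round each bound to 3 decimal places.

(-1.934, -1.044)

df = n − 2 = 103 − 2 = 101.
t* = t_{0.005, 101} = 2.625386.
Margin = t* × SE = 2.625386 × 0.1695 = 0.44500.
CI: -1.4894 ± 0.44500 → (-1.934, -1.044).
With 99% confidence, each one-unit increase in page load time is associated with a change of between -1.934 and -1.044 % in website conversion rate.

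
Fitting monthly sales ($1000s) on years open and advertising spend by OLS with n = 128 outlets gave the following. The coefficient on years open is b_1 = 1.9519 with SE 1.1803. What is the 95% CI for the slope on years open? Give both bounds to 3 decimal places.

df = n − k − 1 = 128 − 2 − 1 = 125.
t* = t_{0.025, 125} = 1.979124.
Margin = t* × SE = 1.979124 × 1.1803 = 2.33596.
CI: 1.9519 ± 2.33596 → (-0.384, 4.288).
With 95% confidence, each one-unit increase in years open is associated with a change of between -0.384 and 4.288 $1000s in monthly sales, holding the other predictors fixed.

(-0.384, 4.288)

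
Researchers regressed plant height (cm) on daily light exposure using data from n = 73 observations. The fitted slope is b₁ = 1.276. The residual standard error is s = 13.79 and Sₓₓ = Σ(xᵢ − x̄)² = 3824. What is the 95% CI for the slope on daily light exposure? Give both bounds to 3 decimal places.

SE(b₁) = s/√Sₓₓ = 13.79/√3824 = 0.223.
df = n − 2 = 71.
t* = t_{0.025, 71} = 1.993943.
Margin = t* × SE = 1.993943 × 0.223 = 0.44465.
CI: 1.276 ± 0.44465 → (0.831, 1.721).
With 95% confidence, each one-unit increase in daily light exposure is associated with a change of between 0.831 and 1.721 cm in plant height.

(0.831, 1.721)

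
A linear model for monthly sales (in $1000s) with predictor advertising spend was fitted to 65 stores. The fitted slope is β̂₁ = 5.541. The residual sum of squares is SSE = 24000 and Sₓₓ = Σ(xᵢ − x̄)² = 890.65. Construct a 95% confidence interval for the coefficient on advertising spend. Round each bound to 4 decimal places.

MSE = SSE/(n − 2) = 24000/63 = 380.952.
SE(β̂₁) = √(MSE/Sₓₓ) = √(380.952/890.65) = 0.654006.
df = n − 2 = 63.
t* = t_{0.025, 63} = 1.998341.
Margin = t* × SE = 1.998341 × 0.654006 = 1.306927.
CI: 5.541 ± 1.306927 → (4.2341, 6.8479).
With 95% confidence, each one-unit increase in advertising spend is associated with a change of between 4.2341 and 6.8479 $1000s in monthly sales.

(4.2341, 6.8479)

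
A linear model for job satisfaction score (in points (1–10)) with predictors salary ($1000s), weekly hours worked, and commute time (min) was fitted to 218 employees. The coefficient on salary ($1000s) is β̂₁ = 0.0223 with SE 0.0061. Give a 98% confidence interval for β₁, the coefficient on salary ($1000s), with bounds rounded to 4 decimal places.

(0.0080, 0.0366)

df = n − k − 1 = 218 − 3 − 1 = 214.
t* = t_{0.01, 214} = 2.343899.
Margin = t* × SE = 2.343899 × 0.0061 = 0.014298.
CI: 0.0223 ± 0.014298 → (0.0080, 0.0366).
With 98% confidence, each one-unit increase in salary ($1000s) is associated with a change of between 0.0080 and 0.0366 points (1–10) in job satisfaction score, holding the other predictors fixed.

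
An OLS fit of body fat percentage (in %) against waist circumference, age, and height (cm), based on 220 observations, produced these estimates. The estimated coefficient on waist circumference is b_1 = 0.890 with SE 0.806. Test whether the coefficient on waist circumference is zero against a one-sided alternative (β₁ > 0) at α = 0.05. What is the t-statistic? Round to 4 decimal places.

H₀: β₁ = 0 vs H₁: β₁ > 0.
t = (b_1 − β₁⁰)/SE = 0.890 / 0.806 = 1.1042.
df = n − k − 1 = 220 − 3 − 1 = 216.
One-sided p ≈ 0.1354, which is ≥ 0.05, so fail to reject H₀.
The data do not give significant evidence that the true slope on waist circumference is positive, holding the other predictors fixed.

t = 1.1042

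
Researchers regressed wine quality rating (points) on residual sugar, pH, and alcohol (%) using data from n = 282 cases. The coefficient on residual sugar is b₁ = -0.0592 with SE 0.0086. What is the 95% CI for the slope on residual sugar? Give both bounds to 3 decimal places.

df = n − k − 1 = 282 − 3 − 1 = 278.
t* = t_{0.025, 278} = 1.968534.
Margin = t* × SE = 1.968534 × 0.0086 = 0.01693.
CI: -0.0592 ± 0.01693 → (-0.076, -0.042).
With 95% confidence, each one-unit increase in residual sugar is associated with a change of between -0.076 and -0.042 points in wine quality rating, holding the other predictors fixed.

(-0.076, -0.042)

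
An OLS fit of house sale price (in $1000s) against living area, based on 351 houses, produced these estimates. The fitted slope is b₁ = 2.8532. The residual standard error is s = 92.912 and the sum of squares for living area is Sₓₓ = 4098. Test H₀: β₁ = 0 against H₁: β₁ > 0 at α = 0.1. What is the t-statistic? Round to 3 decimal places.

t = 1.966

SE(b₁) = s/√Sₓₓ = 92.912/√4098 = 1.4514.
t = 2.8532 / 1.4514 = 1.966.
df = n − 2 = 349.
One-sided p ≈ 0.0251, which is < 0.1, so reject H₀.
There is evidence that the true slope on living area is positive.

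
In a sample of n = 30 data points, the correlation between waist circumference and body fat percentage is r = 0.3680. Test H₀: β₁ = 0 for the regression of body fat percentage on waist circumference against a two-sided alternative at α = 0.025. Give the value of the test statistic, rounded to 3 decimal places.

t = 2.094

t = r·√(n − 2)/√(1 − r²) = 0.3680·√28/√0.864576 = 2.094.
df = n − 2 = 28.
Two-sided p ≈ 0.0454, which is ≥ 0.025, so fail to reject H₀.
The data do not give significant evidence of a linear association between waist circumference and body fat percentage.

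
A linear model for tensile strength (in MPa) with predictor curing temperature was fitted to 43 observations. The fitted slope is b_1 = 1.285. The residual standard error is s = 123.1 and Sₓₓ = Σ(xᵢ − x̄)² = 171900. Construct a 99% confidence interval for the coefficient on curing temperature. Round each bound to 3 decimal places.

SE(b_1) = s/√Sₓₓ = 123.1/√171900 = 0.296907.
df = n − 2 = 41.
t* = t_{0.005, 41} = 2.701181.
Margin = t* × SE = 2.701181 × 0.296907 = 0.80200.
CI: 1.285 ± 0.80200 → (0.483, 2.087).
With 99% confidence, each one-unit increase in curing temperature is associated with a change of between 0.483 and 2.087 MPa in tensile strength.

(0.483, 2.087)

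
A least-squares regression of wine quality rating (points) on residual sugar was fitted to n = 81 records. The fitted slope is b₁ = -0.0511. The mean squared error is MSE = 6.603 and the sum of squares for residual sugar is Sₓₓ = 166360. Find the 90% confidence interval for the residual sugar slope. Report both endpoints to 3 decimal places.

SE(b₁) = √(MSE/Sₓₓ) = √(6.603/166360) = 0.00630008.
df = n − 2 = 79.
t* = t_{0.05, 79} = 1.664371.
Margin = t* × SE = 1.664371 × 0.00630008 = 0.01049.
CI: -0.0511 ± 0.01049 → (-0.062, -0.041).
With 90% confidence, each one-unit increase in residual sugar is associated with a change of between -0.062 and -0.041 points in wine quality rating.

(-0.062, -0.041)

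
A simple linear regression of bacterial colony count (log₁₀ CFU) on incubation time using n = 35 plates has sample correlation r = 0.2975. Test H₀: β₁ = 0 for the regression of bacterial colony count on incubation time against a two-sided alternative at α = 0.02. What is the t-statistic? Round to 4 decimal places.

t = 1.7901

t = r·√(n − 2)/√(1 − r²) = 0.2975·√33/√0.911494 = 1.7901.
df = n − 2 = 33.
Two-sided p ≈ 0.0826, which is ≥ 0.02, so fail to reject H₀.
The data do not give significant evidence of a linear association between incubation time and bacterial colony count.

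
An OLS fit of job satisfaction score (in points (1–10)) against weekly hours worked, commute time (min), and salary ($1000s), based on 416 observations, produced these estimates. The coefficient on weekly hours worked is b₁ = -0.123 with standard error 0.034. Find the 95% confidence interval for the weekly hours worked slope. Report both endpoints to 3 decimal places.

(-0.190, -0.056)

df = n − k − 1 = 416 − 3 − 1 = 412.
t* = t_{0.025, 412} = 1.965739.
Margin = t* × SE = 1.965739 × 0.034 = 0.06684.
CI: -0.123 ± 0.06684 → (-0.190, -0.056).
With 95% confidence, each one-unit increase in weekly hours worked is associated with a change of between -0.190 and -0.056 points (1–10) in job satisfaction score, holding the other predictors fixed.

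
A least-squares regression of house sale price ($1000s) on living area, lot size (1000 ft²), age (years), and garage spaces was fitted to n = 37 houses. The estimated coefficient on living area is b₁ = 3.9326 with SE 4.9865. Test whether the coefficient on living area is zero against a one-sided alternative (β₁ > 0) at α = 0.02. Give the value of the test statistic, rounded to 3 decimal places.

t = 0.789

H₀: β₁ = 0 vs H₁: β₁ > 0.
t = (b₁ − β₁⁰)/SE = 3.9326 / 4.9865 = 0.789.
df = n − k − 1 = 37 − 4 − 1 = 32.
One-sided p ≈ 0.2181, which is ≥ 0.02, so fail to reject H₀.
The data do not give significant evidence that the true slope on living area is positive, holding the other predictors fixed.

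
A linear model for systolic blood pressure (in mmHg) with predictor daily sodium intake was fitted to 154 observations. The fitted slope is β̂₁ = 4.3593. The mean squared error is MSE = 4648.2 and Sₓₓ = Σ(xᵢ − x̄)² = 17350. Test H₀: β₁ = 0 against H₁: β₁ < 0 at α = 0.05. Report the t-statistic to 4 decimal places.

t = 8.4222

SE(β̂₁) = √(MSE/Sₓₓ) = √(4648.2/17350) = 0.517598.
t = 4.3593 / 0.517598 = 8.4222.
df = n − 2 = 152.
One-sided p ≈ 1.0000, which is ≥ 0.05, so fail to reject H₀.
The data do not give significant evidence that the true slope on daily sodium intake is negative.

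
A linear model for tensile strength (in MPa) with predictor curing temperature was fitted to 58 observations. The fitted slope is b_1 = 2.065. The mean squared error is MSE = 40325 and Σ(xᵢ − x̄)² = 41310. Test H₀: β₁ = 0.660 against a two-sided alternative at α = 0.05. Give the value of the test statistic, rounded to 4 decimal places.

SE(b_1) = √(MSE/Sₓₓ) = √(40325/41310) = 0.988006.
t = (2.065 − 0.660) / 0.988006 = 1.4221.
df = n − 2 = 56.
Two-sided p ≈ 0.1606, which is ≥ 0.05, so fail to reject H₀.
The data are consistent with a true slope of 0.660 MPa per unit of curing temperature.

t = 1.4221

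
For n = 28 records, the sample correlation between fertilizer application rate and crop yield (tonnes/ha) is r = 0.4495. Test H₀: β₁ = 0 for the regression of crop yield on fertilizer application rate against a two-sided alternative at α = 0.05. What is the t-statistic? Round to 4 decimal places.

t = r·√(n − 2)/√(1 − r²) = 0.4495·√26/√0.79795 = 2.5658.
df = n − 2 = 26.
Two-sided p ≈ 0.0164, which is < 0.05, so reject H₀.
There is evidence of a linear association between fertilizer application rate and crop yield.

t = 2.5658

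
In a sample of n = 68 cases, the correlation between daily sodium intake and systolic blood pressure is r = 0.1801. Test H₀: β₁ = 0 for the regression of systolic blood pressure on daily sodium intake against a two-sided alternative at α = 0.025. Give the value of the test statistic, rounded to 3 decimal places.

t = 1.487

t = r·√(n − 2)/√(1 − r²) = 0.1801·√66/√0.967564 = 1.487.
df = n − 2 = 66.
Two-sided p ≈ 0.1417, which is ≥ 0.025, so fail to reject H₀.
The data do not give significant evidence of a linear association between daily sodium intake and systolic blood pressure.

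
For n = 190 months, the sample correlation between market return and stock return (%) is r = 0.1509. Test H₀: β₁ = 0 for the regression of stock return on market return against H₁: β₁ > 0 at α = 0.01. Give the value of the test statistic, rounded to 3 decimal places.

t = r·√(n − 2)/√(1 − r²) = 0.1509·√188/√0.977229 = 2.093.
df = n − 2 = 188.
One-sided p ≈ 0.0188, which is ≥ 0.01, so fail to reject H₀.
The data do not give significant evidence of a linear association between market return and stock return.

t = 2.093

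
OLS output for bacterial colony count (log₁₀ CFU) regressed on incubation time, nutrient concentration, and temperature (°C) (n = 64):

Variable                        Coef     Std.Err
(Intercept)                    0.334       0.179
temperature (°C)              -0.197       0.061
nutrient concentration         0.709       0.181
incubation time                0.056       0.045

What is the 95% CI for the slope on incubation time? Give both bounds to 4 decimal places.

Read off: b = 0.056, SE = 0.045 for incubation time.
df = n − k − 1 = 64 − 3 − 1 = 60.
t* = t_{0.025, 60} = 2.000298.
Margin = t* × SE = 2.000298 × 0.045 = 0.090013.
CI: 0.056 ± 0.090013 → (-0.0340, 0.1460).

(-0.0340, 0.1460)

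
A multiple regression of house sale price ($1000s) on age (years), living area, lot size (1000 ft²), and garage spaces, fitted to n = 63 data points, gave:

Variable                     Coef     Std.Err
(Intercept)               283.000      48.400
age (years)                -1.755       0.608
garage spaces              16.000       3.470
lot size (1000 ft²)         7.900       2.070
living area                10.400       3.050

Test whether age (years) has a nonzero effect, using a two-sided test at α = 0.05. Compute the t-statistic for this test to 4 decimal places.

t = -2.8865

Read off: b = -1.755, SE = 0.608 for age (years).
H₀: β₁ = 0 vs H₁: β₁ ≠ 0.
t = -1.755 / 0.608 = -2.8865.
df = n − k − 1 = 63 − 4 − 1 = 58.
Two-sided p ≈ 0.0055, which is < 0.05, so reject H₀.
There is evidence that age (years) is associated with house sale price, holding the other predictors fixed.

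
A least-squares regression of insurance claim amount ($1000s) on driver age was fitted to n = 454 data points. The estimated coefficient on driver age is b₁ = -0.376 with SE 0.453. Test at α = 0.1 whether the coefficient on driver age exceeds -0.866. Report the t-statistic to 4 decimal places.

t = 1.0817

H₀: β₁ = -0.866 vs H₁: β₁ > -0.866.
t = (b₁ − β₁⁰)/SE = (-0.376 − (-0.866)) / 0.453 = 1.0817.
df = n − 2 = 454 − 2 = 452.
One-sided p ≈ 0.1400, which is ≥ 0.1, so fail to reject H₀.
The data do not give significant evidence that the true slope on driver age exceeds -0.866 $1000s per unit.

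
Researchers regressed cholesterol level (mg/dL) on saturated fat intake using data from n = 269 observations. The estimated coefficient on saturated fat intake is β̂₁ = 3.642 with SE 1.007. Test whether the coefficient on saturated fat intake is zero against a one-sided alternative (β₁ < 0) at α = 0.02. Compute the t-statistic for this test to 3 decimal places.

H₀: β₁ = 0 vs H₁: β₁ < 0.
t = (β̂₁ − β₁⁰)/SE = 3.642 / 1.007 = 3.617.
df = n − 2 = 269 − 2 = 267.
One-sided p ≈ 0.9998, which is ≥ 0.02, so fail to reject H₀.
The data do not give significant evidence that the true slope on saturated fat intake is negative.

t = 3.617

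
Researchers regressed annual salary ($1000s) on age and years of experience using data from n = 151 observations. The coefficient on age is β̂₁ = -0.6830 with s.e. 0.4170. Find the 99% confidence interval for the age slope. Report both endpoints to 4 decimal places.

(-1.7711, 0.4051)

df = n − k − 1 = 151 − 2 − 1 = 148.
t* = t_{0.005, 148} = 2.609456.
Margin = t* × SE = 2.609456 × 0.4170 = 1.088143.
CI: -0.6830 ± 1.088143 → (-1.7711, 0.4051).
With 99% confidence, each one-unit increase in age is associated with a change of between -1.7711 and 0.4051 $1000s in annual salary, holding the other predictors fixed.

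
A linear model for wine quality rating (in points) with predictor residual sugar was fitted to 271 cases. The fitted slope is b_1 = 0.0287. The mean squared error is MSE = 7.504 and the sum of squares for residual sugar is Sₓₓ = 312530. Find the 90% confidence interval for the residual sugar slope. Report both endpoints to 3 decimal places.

SE(b_1) = √(MSE/Sₓₓ) = √(7.504/312530) = 0.00490005.
df = n − 2 = 269.
t* = t_{0.05, 269} = 1.650538.
Margin = t* × SE = 1.650538 × 0.00490005 = 0.00809.
CI: 0.0287 ± 0.00809 → (0.021, 0.037).
With 90% confidence, each one-unit increase in residual sugar is associated with a change of between 0.021 and 0.037 points in wine quality rating.

(0.021, 0.037)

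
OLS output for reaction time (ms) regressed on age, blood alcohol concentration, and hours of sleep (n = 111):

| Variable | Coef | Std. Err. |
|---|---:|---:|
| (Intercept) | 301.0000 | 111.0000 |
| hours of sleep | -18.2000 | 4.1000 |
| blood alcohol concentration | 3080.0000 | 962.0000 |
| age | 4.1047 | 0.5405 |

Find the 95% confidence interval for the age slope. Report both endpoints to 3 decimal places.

Read off: b = 4.1047, SE = 0.5405 for age.
df = n − k − 1 = 111 − 3 − 1 = 107.
t* = t_{0.025, 107} = 1.982383.
Margin = t* × SE = 1.982383 × 0.5405 = 1.07148.
CI: 4.1047 ± 1.07148 → (3.033, 5.176).

(3.033, 5.176)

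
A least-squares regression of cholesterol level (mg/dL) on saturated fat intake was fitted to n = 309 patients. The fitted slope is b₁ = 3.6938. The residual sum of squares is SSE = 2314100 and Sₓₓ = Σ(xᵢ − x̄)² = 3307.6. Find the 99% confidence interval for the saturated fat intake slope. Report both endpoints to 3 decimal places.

MSE = SSE/(n − 2) = 2314100/307 = 7537.79.
SE(b₁) = √(MSE/Sₓₓ) = √(7537.79/3307.6) = 1.50961.
df = n − 2 = 307.
t* = t_{0.005, 307} = 2.591938.
Margin = t* × SE = 2.591938 × 1.50961 = 3.91282.
CI: 3.6938 ± 3.91282 → (-0.219, 7.607).
With 99% confidence, each one-unit increase in saturated fat intake is associated with a change of between -0.219 and 7.607 mg/dL in cholesterol level.

(-0.219, 7.607)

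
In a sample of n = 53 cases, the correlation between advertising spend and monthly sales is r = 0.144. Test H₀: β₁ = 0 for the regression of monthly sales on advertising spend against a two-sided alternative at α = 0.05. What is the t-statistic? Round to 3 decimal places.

t = 1.039

t = r·√(n − 2)/√(1 − r²) = 0.144·√51/√0.979264 = 1.039.
df = n − 2 = 51.
Two-sided p ≈ 0.3036, which is ≥ 0.05, so fail to reject H₀.
The data do not give significant evidence of a linear association between advertising spend and monthly sales.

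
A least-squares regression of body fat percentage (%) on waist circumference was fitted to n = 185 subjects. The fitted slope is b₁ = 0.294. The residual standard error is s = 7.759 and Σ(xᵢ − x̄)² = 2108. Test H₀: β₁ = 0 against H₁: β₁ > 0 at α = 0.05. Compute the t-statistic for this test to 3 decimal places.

SE(b₁) = s/√Sₓₓ = 7.759/√2108 = 0.168994.
t = 0.294 / 0.168994 = 1.740.
df = n − 2 = 183.
One-sided p ≈ 0.0418, which is < 0.05, so reject H₀.
There is evidence that the true slope on waist circumference is positive.

t = 1.740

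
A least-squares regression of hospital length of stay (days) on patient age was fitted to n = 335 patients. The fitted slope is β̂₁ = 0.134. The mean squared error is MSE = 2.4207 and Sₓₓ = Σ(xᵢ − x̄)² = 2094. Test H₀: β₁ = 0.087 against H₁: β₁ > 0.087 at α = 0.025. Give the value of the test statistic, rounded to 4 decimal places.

SE(β̂₁) = √(MSE/Sₓₓ) = √(2.4207/2094) = 0.0340003.
t = (0.134 − 0.087) / 0.0340003 = 1.3823.
df = n − 2 = 333.
One-sided p ≈ 0.0839, which is ≥ 0.025, so fail to reject H₀.
The data do not give significant evidence that the true slope on patient age exceeds 0.087 days per unit.

t = 1.3823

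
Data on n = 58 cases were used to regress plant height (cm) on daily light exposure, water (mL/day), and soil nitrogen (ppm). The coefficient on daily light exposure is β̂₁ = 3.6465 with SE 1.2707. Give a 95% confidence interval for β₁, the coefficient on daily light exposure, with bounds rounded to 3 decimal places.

df = n − k − 1 = 58 − 3 − 1 = 54.
t* = t_{0.025, 54} = 2.004879.
Margin = t* × SE = 2.004879 × 1.2707 = 2.54760.
CI: 3.6465 ± 2.54760 → (1.099, 6.194).
With 95% confidence, each one-unit increase in daily light exposure is associated with a change of between 1.099 and 6.194 cm in plant height, holding the other predictors fixed.

(1.099, 6.194)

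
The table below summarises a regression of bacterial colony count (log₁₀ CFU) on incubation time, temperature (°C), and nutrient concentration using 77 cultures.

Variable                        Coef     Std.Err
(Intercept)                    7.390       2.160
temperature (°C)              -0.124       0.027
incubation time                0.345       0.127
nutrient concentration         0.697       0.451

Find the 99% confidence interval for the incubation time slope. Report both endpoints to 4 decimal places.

Read off: b = 0.345, SE = 0.127 for incubation time.
df = n − k − 1 = 77 − 3 − 1 = 73.
t* = t_{0.005, 73} = 2.644869.
Margin = t* × SE = 2.644869 × 0.127 = 0.335898.
CI: 0.345 ± 0.335898 → (0.0091, 0.6809).

(0.0091, 0.6809)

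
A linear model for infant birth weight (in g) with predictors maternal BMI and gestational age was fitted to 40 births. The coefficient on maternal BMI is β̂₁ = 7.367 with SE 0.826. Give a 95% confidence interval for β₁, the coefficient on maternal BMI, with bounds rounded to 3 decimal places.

(5.693, 9.041)

df = n − k − 1 = 40 − 2 − 1 = 37.
t* = t_{0.025, 37} = 2.026192.
Margin = t* × SE = 2.026192 × 0.826 = 1.67363.
CI: 7.367 ± 1.67363 → (5.693, 9.041).
With 95% confidence, each one-unit increase in maternal BMI is associated with a change of between 5.693 and 9.041 g in infant birth weight, holding the other predictors fixed.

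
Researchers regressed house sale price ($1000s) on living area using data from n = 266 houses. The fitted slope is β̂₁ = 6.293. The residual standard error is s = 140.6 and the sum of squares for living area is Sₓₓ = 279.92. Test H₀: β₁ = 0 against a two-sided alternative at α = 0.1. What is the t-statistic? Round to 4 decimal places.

t = 0.7488

SE(β̂₁) = s/√Sₓₓ = 140.6/√279.92 = 8.40366.
t = 6.293 / 8.40366 = 0.7488.
df = n − 2 = 264.
Two-sided p ≈ 0.4546, which is ≥ 0.1, so fail to reject H₀.
The data do not give significant evidence of an association between living area and house sale price.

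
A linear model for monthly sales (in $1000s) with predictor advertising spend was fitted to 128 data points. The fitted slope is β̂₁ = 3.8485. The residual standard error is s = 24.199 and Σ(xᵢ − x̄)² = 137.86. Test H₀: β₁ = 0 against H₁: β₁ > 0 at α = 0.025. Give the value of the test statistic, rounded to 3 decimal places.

t = 1.867

SE(β̂₁) = s/√Sₓₓ = 24.199/√137.86 = 2.061.
t = 3.8485 / 2.061 = 1.867.
df = n − 2 = 126.
One-sided p ≈ 0.0321, which is ≥ 0.025, so fail to reject H₀.
The data do not give significant evidence that the true slope on advertising spend is positive.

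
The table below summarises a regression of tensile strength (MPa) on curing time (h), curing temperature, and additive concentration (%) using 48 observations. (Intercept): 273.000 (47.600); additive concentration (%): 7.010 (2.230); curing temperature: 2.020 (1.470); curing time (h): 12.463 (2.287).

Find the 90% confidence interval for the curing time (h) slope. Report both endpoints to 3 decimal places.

(8.620, 16.306)

Read off: b = 12.463, SE = 2.287 for curing time (h).
df = n − k − 1 = 48 − 3 − 1 = 44.
t* = t_{0.05, 44} = 1.68023.
Margin = t* × SE = 1.68023 × 2.287 = 3.84269.
CI: 12.463 ± 3.84269 → (8.620, 16.306).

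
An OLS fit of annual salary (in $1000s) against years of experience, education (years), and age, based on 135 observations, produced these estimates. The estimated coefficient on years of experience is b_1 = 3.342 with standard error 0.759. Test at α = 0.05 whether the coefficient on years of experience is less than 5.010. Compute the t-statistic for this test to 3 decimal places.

t = -2.198

H₀: β₁ = 5.010 vs H₁: β₁ < 5.010.
t = (b_1 − β₁⁰)/SE = (3.342 − 5.010) / 0.759 = -2.198.
df = n − k − 1 = 135 − 3 − 1 = 131.
One-sided p ≈ 0.0149, which is < 0.05, so reject H₀.
There is evidence that the true slope on years of experience is below 5.010 $1000s per unit, holding the other predictors fixed.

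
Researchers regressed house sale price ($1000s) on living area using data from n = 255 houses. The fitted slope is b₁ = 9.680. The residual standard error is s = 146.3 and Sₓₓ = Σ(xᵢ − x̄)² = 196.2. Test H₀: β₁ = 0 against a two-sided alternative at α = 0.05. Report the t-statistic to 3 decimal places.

t = 0.927

SE(b₁) = s/√Sₓₓ = 146.3/√196.2 = 10.4447.
t = 9.680 / 10.4447 = 0.927.
df = n − 2 = 253.
Two-sided p ≈ 0.3549, which is ≥ 0.05, so fail to reject H₀.
The data do not give significant evidence of an association between living area and house sale price.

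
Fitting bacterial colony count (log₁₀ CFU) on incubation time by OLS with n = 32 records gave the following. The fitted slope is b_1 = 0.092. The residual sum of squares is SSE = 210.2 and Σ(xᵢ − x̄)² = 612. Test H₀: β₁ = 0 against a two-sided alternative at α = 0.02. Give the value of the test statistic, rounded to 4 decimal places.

t = 0.8598

MSE = SSE/(n − 2) = 210.2/30 = 7.00667.
SE(b_1) = √(MSE/Sₓₓ) = √(7.00667/612) = 0.106999.
t = 0.092 / 0.106999 = 0.8598.
df = n − 2 = 30.
Two-sided p ≈ 0.3967, which is ≥ 0.02, so fail to reject H₀.
The data do not give significant evidence of an association between incubation time and bacterial colony count.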